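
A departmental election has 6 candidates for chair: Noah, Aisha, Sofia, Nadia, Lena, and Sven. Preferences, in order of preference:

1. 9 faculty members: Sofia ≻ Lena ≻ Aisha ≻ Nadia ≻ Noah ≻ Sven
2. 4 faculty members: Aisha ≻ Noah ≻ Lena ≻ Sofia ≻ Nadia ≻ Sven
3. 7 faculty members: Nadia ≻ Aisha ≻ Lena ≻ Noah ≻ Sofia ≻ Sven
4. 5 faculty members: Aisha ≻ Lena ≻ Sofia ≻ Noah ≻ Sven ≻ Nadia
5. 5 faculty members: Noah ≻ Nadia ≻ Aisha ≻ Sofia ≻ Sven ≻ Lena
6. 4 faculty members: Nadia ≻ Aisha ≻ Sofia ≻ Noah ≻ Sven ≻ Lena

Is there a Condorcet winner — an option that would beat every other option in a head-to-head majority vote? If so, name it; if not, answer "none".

Aisha vs Noah: 29–5 for Aisha.
Aisha vs Sofia: 25–9 for Aisha.
Aisha vs Nadia: 18–16 for Aisha.
Aisha vs Lena: 25–9 for Aisha.
Aisha vs Sven: 34–0 for Aisha.
Aisha beats every other option head-to-head.

Aisha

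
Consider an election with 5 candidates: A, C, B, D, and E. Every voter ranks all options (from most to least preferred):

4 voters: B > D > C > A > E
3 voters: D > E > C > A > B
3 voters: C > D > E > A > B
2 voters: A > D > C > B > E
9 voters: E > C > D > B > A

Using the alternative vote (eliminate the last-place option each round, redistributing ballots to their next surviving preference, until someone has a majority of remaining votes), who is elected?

Round 1: A 2, C 3, B 4, D 3, E 9. Eliminate A.
Round 2: C 3, B 4, D 5, E 9. Eliminate C.
Round 3: B 4, D 8, E 9. Eliminate B.
Round 4: D 12, E 9. D has a majority.

D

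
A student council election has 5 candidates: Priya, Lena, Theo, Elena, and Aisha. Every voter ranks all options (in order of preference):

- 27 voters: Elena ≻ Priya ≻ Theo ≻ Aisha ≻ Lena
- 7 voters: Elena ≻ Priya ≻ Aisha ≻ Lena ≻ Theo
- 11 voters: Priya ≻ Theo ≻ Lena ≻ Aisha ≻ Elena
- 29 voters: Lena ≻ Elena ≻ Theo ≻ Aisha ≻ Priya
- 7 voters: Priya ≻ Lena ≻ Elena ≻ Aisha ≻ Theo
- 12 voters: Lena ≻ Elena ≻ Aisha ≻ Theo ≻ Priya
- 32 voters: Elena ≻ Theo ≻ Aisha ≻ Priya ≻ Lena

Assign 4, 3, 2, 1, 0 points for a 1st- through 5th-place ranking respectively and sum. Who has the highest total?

Priya: 27·3 + 7·3 + 11·4 + 29·0 + 7·4 + 12·0 + 32·1 = 206
Lena: 27·0 + 7·1 + 11·2 + 29·4 + 7·3 + 12·4 + 32·0 = 214
Theo: 27·2 + 7·0 + 11·3 + 29·2 + 7·0 + 12·1 + 32·3 = 253
Elena: 27·4 + 7·4 + 11·0 + 29·3 + 7·2 + 12·3 + 32·4 = 401
Aisha: 27·1 + 7·2 + 11·1 + 29·1 + 7·1 + 12·2 + 32·2 = 176
Elena has the highest Borda score (401).

Elena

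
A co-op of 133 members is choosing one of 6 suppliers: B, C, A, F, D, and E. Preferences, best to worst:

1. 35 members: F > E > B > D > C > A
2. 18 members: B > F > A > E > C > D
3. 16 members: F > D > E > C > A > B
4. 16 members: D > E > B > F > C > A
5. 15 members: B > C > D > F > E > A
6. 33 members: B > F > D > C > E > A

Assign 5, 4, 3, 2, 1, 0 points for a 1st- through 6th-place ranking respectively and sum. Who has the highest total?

B: 35·3 + 18·5 + 16·0 + 16·3 + 15·5 + 33·5 = 483
C: 35·1 + 18·1 + 16·2 + 16·1 + 15·4 + 33·2 = 227
A: 35·0 + 18·3 + 16·1 + 16·0 + 15·0 + 33·0 = 70
F: 35·5 + 18·4 + 16·5 + 16·2 + 15·2 + 33·4 = 521
D: 35·2 + 18·0 + 16·4 + 16·5 + 15·3 + 33·3 = 358
E: 35·4 + 18·2 + 16·3 + 16·4 + 15·1 + 33·1 = 336
F has the highest Borda score (521).

F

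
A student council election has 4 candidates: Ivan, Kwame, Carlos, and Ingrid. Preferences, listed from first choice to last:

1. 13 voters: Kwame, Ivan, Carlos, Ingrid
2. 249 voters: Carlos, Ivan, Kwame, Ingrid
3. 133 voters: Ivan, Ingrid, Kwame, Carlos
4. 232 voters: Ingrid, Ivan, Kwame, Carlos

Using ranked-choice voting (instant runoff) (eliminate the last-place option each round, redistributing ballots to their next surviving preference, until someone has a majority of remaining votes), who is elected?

Ingrid

Round 1: Ivan 133, Kwame 13, Carlos 249, Ingrid 232. Eliminate Kwame.
Round 2: Ivan 146, Carlos 249, Ingrid 232. Eliminate Ivan.
Round 3: Carlos 262, Ingrid 365. Ingrid has a majority.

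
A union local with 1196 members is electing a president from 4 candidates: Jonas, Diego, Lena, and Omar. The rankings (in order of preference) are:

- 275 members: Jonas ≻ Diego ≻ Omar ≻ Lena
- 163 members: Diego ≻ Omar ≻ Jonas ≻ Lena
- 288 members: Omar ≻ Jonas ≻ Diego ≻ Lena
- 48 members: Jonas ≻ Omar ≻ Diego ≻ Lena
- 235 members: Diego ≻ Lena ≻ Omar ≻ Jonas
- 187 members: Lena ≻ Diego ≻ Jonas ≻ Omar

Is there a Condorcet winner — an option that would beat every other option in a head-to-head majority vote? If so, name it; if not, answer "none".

none

Checking pairwise contests:
Omar beats Jonas 686–510.
Jonas beats Diego 611–585.
Jonas beats Lena 774–422.
Diego beats Omar 860–336.
Every option loses at least one head-to-head, so there is no Condorcet winner.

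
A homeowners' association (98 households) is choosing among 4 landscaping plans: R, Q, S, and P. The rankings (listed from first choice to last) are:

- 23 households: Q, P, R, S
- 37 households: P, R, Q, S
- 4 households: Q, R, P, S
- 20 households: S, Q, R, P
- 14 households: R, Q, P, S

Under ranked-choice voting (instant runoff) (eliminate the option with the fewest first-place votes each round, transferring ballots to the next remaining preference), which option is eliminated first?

R

Round 1: R 14, Q 27, S 20, P 37. Eliminate R.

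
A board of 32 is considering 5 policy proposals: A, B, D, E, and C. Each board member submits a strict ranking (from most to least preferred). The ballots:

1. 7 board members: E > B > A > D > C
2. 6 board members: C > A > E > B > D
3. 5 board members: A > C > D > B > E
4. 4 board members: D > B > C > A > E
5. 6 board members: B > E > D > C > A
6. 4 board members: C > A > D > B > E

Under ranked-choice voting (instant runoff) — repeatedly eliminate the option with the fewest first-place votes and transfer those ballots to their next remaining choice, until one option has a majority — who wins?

Round 1: A 5, B 6, D 4, E 7, C 10. Eliminate D.
Round 2: A 5, B 10, E 7, C 10. Eliminate A.
Round 3: B 10, E 7, C 15. Eliminate E.
Round 4: B 17, C 15. B has a majority.

B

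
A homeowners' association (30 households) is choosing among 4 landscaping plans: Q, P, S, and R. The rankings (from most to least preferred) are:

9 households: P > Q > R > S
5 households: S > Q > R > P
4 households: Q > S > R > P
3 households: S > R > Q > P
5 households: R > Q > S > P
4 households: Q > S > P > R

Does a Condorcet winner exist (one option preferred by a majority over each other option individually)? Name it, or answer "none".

Q vs P: 21–9 for Q.
Q vs S: 22–8 for Q.
Q vs R: 22–8 for Q.
Q beats every other option head-to-head.

Q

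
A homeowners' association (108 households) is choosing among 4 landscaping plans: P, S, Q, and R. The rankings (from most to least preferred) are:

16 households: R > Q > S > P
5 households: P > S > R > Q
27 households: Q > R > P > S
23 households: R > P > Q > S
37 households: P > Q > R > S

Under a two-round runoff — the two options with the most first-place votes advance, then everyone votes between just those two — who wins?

R

Round 1 first-place votes: P 42, S 0, Q 27, R 39.
P and R advance.
Runoff: P is preferred to R by 42 voters; R by 66.
R wins the runoff.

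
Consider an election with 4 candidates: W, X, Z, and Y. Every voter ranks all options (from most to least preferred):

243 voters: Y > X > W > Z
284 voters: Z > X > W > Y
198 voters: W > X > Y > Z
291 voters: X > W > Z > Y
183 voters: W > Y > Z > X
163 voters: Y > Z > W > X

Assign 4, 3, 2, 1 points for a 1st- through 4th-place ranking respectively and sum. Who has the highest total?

W

W: 243·2 + 284·2 + 198·4 + 291·3 + 183·4 + 163·2 = 3777
X: 243·3 + 284·3 + 198·3 + 291·4 + 183·1 + 163·1 = 3685
Z: 243·1 + 284·4 + 198·1 + 291·2 + 183·2 + 163·3 = 3014
Y: 243·4 + 284·1 + 198·2 + 291·1 + 183·3 + 163·4 = 3144
W has the highest Borda score (3777).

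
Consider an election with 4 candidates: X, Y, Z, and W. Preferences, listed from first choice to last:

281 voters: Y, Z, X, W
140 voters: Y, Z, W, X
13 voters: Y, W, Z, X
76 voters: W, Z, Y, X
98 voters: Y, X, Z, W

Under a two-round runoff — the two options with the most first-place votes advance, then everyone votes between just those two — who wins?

Round 1 first-place votes: X 0, Y 532, Z 0, W 76.
Y and W advance.
Runoff: Y is preferred to W by 532 voters; W by 76.
Y wins the runoff.

Y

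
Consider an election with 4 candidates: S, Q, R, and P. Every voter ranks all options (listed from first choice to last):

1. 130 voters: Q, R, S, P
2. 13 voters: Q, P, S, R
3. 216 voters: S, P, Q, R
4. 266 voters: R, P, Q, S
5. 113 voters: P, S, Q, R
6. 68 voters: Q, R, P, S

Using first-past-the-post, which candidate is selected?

First-place votes: S 216, Q 211, R 266, P 113.
R has the most first-place votes.

R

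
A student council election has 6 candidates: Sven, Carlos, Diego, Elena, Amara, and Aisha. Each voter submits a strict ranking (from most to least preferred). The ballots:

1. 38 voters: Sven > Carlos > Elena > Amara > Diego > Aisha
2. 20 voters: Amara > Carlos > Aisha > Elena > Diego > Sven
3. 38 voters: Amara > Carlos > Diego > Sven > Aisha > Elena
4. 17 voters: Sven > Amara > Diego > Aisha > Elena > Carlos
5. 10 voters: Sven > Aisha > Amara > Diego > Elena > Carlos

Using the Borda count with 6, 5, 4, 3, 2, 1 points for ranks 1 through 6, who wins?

Amara

Sven: 38·6 + 20·1 + 38·3 + 17·6 + 10·6 = 524
Carlos: 38·5 + 20·5 + 38·5 + 17·1 + 10·1 = 507
Diego: 38·2 + 20·2 + 38·4 + 17·4 + 10·3 = 366
Elena: 38·4 + 20·3 + 38·1 + 17·2 + 10·2 = 304
Amara: 38·3 + 20·6 + 38·6 + 17·5 + 10·4 = 587
Aisha: 38·1 + 20·4 + 38·2 + 17·3 + 10·5 = 295
Amara has the highest Borda score (587).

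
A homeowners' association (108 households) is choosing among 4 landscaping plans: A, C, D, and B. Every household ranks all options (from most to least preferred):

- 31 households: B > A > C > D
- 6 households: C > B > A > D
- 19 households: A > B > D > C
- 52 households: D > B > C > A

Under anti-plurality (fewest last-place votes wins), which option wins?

B

Last-place votes: A 52, C 19, D 37, B 0.
B is ranked last by the fewest voters, so B wins.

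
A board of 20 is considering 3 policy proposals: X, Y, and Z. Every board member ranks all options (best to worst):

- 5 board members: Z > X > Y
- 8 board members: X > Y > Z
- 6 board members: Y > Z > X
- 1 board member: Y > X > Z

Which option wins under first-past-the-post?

X

First-place votes: X 8, Y 7, Z 5.
X has the most first-place votes.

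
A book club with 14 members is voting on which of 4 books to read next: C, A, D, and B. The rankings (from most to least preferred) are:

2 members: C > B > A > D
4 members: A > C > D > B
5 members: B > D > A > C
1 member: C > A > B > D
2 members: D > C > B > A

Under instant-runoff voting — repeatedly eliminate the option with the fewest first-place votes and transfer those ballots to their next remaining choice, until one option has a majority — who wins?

Round 1: C 3, A 4, D 2, B 5. Eliminate D.
Round 2: C 5, A 4, B 5. Eliminate A.
Round 3: C 9, B 5. C has a majority.

C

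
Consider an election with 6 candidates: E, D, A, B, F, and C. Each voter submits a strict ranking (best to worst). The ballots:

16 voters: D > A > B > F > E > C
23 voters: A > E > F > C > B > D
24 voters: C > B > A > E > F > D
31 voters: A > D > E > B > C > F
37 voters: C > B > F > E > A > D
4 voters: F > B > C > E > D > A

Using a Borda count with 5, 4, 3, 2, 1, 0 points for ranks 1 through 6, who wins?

A

E: 16·1 + 23·4 + 24·2 + 31·3 + 37·2 + 4·2 = 331
D: 16·5 + 23·0 + 24·0 + 31·4 + 37·0 + 4·1 = 208
A: 16·4 + 23·5 + 24·3 + 31·5 + 37·1 + 4·0 = 443
B: 16·3 + 23·1 + 24·4 + 31·2 + 37·4 + 4·4 = 393
F: 16·2 + 23·3 + 24·1 + 31·0 + 37·3 + 4·5 = 256
C: 16·0 + 23·2 + 24·5 + 31·1 + 37·5 + 4·3 = 394
A has the highest Borda score (443).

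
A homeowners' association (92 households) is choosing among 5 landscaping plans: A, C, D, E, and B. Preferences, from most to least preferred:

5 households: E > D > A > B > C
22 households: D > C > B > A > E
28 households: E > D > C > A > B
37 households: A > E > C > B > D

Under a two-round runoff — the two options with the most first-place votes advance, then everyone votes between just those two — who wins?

A

Round 1 first-place votes: A 37, C 0, D 22, E 33, B 0.
A and E advance.
Runoff: A is preferred to E by 59 voters; E by 33.
A wins the runoff.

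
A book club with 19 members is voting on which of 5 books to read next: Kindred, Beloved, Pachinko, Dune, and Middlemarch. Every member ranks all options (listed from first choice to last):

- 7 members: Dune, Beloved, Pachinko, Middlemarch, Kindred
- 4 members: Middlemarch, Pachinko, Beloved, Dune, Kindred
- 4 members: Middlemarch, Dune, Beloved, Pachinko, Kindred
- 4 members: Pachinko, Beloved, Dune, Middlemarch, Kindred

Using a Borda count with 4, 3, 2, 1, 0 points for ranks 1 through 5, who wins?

Dune

Kindred: 7·0 + 4·0 + 4·0 + 4·0 = 0
Beloved: 7·3 + 4·2 + 4·2 + 4·3 = 49
Pachinko: 7·2 + 4·3 + 4·1 + 4·4 = 46
Dune: 7·4 + 4·1 + 4·3 + 4·2 = 52
Middlemarch: 7·1 + 4·4 + 4·4 + 4·1 = 43
Dune has the highest Borda score (52).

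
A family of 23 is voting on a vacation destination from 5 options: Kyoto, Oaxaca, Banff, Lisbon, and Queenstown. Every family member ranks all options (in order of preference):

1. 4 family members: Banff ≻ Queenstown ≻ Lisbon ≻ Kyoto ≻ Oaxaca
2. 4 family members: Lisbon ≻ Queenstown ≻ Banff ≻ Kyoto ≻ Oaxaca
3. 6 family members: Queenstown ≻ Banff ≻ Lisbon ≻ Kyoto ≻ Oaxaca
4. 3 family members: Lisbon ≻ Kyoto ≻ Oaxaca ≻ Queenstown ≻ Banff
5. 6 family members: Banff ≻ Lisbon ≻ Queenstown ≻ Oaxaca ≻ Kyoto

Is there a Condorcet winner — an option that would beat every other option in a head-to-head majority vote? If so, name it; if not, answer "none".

Checking pairwise contests:
Banff beats Kyoto 20–3.
Kyoto beats Oaxaca 17–6.
Queenstown beats Banff 13–10.
Banff beats Lisbon 16–7.
Lisbon beats Queenstown 13–10.
Every option loses at least one head-to-head, so there is no Condorcet winner.

none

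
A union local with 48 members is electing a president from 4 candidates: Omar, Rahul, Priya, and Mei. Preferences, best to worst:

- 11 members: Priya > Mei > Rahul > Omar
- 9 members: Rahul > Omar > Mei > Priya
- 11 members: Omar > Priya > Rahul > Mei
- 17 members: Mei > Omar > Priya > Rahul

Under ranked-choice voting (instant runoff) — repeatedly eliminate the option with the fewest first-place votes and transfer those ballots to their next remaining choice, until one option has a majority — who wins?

Round 1: Omar 11, Rahul 9, Priya 11, Mei 17. Eliminate Rahul.
Round 2: Omar 20, Priya 11, Mei 17. Eliminate Priya.
Round 3: Omar 20, Mei 28. Mei has a majority.

Mei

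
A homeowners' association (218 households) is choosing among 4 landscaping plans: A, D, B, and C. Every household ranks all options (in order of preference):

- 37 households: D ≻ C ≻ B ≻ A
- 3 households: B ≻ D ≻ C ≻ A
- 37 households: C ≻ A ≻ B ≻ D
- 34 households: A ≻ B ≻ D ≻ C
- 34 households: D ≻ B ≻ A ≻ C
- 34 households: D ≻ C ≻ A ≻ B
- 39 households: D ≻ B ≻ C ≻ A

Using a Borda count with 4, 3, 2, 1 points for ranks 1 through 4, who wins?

D

A: 37·1 + 3·1 + 37·3 + 34·4 + 34·2 + 34·2 + 39·1 = 462
D: 37·4 + 3·3 + 37·1 + 34·2 + 34·4 + 34·4 + 39·4 = 690
B: 37·2 + 3·4 + 37·2 + 34·3 + 34·3 + 34·1 + 39·3 = 515
C: 37·3 + 3·2 + 37·4 + 34·1 + 34·1 + 34·3 + 39·2 = 513
D has the highest Borda score (690).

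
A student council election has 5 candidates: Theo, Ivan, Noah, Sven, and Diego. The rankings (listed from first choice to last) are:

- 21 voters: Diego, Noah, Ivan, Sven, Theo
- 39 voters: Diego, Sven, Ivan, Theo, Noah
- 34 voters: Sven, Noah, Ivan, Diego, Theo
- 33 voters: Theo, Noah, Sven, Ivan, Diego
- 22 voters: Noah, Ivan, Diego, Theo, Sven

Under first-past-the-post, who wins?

First-place votes: Theo 33, Ivan 0, Noah 22, Sven 34, Diego 60.
Diego has the most first-place votes.

Diego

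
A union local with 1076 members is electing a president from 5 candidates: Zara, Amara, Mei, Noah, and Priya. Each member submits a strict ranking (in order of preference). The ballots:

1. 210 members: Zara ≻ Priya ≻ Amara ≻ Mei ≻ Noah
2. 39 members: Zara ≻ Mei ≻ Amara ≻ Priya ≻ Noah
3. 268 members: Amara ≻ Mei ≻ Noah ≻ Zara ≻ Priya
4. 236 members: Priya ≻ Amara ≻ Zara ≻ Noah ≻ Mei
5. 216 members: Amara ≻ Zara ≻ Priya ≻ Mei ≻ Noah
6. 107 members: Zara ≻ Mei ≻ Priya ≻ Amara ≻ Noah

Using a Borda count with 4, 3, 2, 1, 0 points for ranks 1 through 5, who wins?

Amara

Zara: 210·4 + 39·4 + 268·1 + 236·2 + 216·3 + 107·4 = 2812
Amara: 210·2 + 39·2 + 268·4 + 236·3 + 216·4 + 107·1 = 3249
Mei: 210·1 + 39·3 + 268·3 + 236·0 + 216·1 + 107·3 = 1668
Noah: 210·0 + 39·0 + 268·2 + 236·1 + 216·0 + 107·0 = 772
Priya: 210·3 + 39·1 + 268·0 + 236·4 + 216·2 + 107·2 = 2259
Amara has the highest Borda score (3249).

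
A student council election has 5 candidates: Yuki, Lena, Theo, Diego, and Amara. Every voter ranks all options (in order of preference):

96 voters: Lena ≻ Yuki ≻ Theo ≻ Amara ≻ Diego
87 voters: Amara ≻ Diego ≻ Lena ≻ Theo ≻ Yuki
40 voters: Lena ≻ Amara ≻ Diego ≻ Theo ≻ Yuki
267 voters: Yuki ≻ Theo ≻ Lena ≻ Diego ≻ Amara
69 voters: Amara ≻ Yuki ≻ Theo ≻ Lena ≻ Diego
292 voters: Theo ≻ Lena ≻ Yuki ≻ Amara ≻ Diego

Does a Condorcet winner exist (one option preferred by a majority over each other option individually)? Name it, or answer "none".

none

Checking pairwise contests:
Lena beats Yuki 515–336.
Theo beats Lena 628–223.
Yuki beats Theo 432–419.
Yuki beats Diego 724–127.
Yuki beats Amara 655–196.
Every option loses at least one head-to-head, so there is no Condorcet winner.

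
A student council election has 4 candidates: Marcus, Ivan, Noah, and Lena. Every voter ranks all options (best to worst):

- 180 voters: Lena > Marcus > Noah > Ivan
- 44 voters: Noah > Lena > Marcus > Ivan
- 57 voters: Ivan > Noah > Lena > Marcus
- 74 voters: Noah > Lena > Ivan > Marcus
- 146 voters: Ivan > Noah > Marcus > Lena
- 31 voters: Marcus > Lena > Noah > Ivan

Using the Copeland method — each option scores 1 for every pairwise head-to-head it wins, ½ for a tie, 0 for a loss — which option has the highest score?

Marcus: loses to Ivan, Noah, and Lena → score 0.
Ivan: beats Marcus; loses to Noah and Lena → score 1.
Noah: beats Marcus, Ivan, and Lena → score 3.
Lena: beats Marcus and Ivan; loses to Noah → score 2.
Noah has the best pairwise record.

Noah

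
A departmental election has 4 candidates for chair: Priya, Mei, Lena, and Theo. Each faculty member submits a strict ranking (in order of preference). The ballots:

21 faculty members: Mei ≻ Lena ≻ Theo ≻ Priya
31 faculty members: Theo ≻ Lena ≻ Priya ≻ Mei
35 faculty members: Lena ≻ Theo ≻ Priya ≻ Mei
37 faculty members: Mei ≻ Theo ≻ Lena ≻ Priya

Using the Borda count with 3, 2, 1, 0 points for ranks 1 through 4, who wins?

Priya: 21·0 + 31·1 + 35·1 + 37·0 = 66
Mei: 21·3 + 31·0 + 35·0 + 37·3 = 174
Lena: 21·2 + 31·2 + 35·3 + 37·1 = 246
Theo: 21·1 + 31·3 + 35·2 + 37·2 = 258
Theo has the highest Borda score (258).

Theo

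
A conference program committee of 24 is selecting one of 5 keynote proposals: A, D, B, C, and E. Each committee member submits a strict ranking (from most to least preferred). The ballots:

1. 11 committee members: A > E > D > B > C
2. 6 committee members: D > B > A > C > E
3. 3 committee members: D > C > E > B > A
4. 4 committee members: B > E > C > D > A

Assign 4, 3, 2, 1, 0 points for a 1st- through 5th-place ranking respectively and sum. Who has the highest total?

A: 11·4 + 6·2 + 3·0 + 4·0 = 56
D: 11·2 + 6·4 + 3·4 + 4·1 = 62
B: 11·1 + 6·3 + 3·1 + 4·4 = 48
C: 11·0 + 6·1 + 3·3 + 4·2 = 23
E: 11·3 + 6·0 + 3·2 + 4·3 = 51
D has the highest Borda score (62).

D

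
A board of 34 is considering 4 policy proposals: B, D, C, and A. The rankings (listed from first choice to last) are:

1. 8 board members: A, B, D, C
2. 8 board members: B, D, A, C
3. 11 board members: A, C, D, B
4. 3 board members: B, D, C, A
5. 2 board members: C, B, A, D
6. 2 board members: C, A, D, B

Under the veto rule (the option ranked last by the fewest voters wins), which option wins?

Last-place votes: B 13, D 2, C 16, A 3.
D is ranked last by the fewest voters, so D wins.

D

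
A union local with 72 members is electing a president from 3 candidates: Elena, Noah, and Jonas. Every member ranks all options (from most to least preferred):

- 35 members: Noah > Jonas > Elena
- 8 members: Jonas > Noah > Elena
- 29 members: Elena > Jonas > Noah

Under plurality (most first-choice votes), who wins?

First-place votes: Elena 29, Noah 35, Jonas 8.
Noah has the most first-place votes.

Noah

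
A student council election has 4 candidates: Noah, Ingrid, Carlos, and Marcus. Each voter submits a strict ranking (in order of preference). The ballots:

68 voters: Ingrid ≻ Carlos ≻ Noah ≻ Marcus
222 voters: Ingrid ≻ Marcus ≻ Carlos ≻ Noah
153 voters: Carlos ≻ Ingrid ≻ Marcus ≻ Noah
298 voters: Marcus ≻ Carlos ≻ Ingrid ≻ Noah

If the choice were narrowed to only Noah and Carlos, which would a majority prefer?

Voters preferring Noah to Carlos: 0; preferring Carlos to Noah: 741.
Carlos wins the head-to-head.

Carlos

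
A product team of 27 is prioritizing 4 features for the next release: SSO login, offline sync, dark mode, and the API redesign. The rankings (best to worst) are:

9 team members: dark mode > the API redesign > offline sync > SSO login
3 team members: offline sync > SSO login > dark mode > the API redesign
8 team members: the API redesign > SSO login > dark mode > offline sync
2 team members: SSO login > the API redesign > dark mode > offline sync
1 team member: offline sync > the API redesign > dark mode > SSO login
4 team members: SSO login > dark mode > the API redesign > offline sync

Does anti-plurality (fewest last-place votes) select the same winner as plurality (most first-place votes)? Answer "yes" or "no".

Anti-plurality — last-place votes: SSO login 10, offline sync 14, dark mode 0, the API redesign 3. Winner: dark mode.
Plurality — first-place votes: SSO login 6, offline sync 4, dark mode 9, the API redesign 8. Winner: dark mode.
The two methods agree.

yes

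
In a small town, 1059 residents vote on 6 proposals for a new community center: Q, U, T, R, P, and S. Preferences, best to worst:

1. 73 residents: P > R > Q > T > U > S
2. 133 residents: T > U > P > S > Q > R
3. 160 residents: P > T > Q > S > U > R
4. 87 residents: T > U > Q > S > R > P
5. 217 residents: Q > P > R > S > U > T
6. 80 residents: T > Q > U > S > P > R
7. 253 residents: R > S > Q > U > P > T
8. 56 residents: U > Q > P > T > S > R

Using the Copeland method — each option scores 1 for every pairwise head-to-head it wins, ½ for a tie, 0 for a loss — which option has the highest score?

Q

Q: beats U, T, R, P, and S → score 5.
U: beats P; loses to Q, T, R, and S → score 1.
T: beats U and S; loses to Q, R, and P → score 2.
R: beats U, T, and S; loses to Q and P → score 3.
P: beats T, R, and S; loses to Q and U → score 3.
S: beats U; loses to Q, T, R, and P → score 1.
Q has the best pairwise record.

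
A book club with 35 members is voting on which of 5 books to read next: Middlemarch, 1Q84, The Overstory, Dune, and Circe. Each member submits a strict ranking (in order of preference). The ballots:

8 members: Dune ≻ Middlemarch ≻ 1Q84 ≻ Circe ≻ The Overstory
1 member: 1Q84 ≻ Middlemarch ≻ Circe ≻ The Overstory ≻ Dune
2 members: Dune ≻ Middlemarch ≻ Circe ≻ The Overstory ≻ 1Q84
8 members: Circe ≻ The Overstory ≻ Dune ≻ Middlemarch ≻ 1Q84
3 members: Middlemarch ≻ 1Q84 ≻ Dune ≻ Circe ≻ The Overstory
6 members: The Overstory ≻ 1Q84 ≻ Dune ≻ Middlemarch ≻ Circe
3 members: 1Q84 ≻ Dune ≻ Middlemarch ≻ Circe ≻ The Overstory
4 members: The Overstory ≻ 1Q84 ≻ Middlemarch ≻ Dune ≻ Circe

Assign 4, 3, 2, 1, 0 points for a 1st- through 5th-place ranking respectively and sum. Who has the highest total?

Dune

Middlemarch: 8·3 + 1·3 + 2·3 + 8·1 + 3·4 + 6·1 + 3·2 + 4·2 = 73
1Q84: 8·2 + 1·4 + 2·0 + 8·0 + 3·3 + 6·3 + 3·4 + 4·3 = 71
The Overstory: 8·0 + 1·1 + 2·1 + 8·3 + 3·0 + 6·4 + 3·0 + 4·4 = 67
Dune: 8·4 + 1·0 + 2·4 + 8·2 + 3·2 + 6·2 + 3·3 + 4·1 = 87
Circe: 8·1 + 1·2 + 2·2 + 8·4 + 3·1 + 6·0 + 3·1 + 4·0 = 52
Dune has the highest Borda score (87).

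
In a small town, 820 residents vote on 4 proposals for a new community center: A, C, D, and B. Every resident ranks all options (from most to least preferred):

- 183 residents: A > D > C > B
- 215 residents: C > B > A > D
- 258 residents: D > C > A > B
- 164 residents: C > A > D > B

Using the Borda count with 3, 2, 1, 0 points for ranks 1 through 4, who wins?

A: 183·3 + 215·1 + 258·1 + 164·2 = 1350
C: 183·1 + 215·3 + 258·2 + 164·3 = 1836
D: 183·2 + 215·0 + 258·3 + 164·1 = 1304
B: 183·0 + 215·2 + 258·0 + 164·0 = 430
C has the highest Borda score (1836).

C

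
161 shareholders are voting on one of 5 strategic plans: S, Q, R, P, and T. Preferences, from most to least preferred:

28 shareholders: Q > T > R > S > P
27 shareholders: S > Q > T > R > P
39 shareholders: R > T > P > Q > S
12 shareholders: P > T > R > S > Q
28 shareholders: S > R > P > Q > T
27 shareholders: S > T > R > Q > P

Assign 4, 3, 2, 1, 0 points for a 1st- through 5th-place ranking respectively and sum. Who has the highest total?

S: 28·1 + 27·4 + 39·0 + 12·1 + 28·4 + 27·4 = 368
Q: 28·4 + 27·3 + 39·1 + 12·0 + 28·1 + 27·1 = 287
R: 28·2 + 27·1 + 39·4 + 12·2 + 28·3 + 27·2 = 401
P: 28·0 + 27·0 + 39·2 + 12·4 + 28·2 + 27·0 = 182
T: 28·3 + 27·2 + 39·3 + 12·3 + 28·0 + 27·3 = 372
R has the highest Borda score (401).

R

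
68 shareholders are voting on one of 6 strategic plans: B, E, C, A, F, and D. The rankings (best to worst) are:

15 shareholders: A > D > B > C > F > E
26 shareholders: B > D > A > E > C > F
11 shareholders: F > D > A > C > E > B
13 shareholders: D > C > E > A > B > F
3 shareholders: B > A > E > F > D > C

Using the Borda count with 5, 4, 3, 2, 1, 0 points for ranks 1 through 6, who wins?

B: 15·3 + 26·5 + 11·0 + 13·1 + 3·5 = 203
E: 15·0 + 26·2 + 11·1 + 13·3 + 3·3 = 111
C: 15·2 + 26·1 + 11·2 + 13·4 + 3·0 = 130
A: 15·5 + 26·3 + 11·3 + 13·2 + 3·4 = 224
F: 15·1 + 26·0 + 11·5 + 13·0 + 3·2 = 76
D: 15·4 + 26·4 + 11·4 + 13·5 + 3·1 = 276
D has the highest Borda score (276).

D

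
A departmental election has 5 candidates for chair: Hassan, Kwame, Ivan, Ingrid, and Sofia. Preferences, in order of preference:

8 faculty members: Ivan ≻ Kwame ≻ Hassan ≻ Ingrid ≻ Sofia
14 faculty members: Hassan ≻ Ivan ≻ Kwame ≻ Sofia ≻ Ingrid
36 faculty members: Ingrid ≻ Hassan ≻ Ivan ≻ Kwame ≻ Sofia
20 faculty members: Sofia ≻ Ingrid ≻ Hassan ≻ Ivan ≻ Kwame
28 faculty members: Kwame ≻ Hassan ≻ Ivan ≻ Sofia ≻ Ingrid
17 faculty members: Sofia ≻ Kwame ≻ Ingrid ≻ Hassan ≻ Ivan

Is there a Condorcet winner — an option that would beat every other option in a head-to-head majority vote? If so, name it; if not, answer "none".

none

Checking pairwise contests:
Ingrid beats Hassan 73–50.
Hassan beats Kwame 70–53.
Hassan beats Ivan 115–8.
Kwame beats Ingrid 67–56.
Hassan beats Sofia 86–37.
Every option loses at least one head-to-head, so there is no Condorcet winner.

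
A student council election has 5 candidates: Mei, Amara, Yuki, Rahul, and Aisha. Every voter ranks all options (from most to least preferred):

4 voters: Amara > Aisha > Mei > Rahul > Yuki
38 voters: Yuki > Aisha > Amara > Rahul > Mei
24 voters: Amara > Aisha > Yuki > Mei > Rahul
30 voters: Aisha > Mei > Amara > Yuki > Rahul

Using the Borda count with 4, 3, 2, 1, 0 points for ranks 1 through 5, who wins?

Mei: 4·2 + 38·0 + 24·1 + 30·3 = 122
Amara: 4·4 + 38·2 + 24·4 + 30·2 = 248
Yuki: 4·0 + 38·4 + 24·2 + 30·1 = 230
Rahul: 4·1 + 38·1 + 24·0 + 30·0 = 42
Aisha: 4·3 + 38·3 + 24·3 + 30·4 = 318
Aisha has the highest Borda score (318).

Aisha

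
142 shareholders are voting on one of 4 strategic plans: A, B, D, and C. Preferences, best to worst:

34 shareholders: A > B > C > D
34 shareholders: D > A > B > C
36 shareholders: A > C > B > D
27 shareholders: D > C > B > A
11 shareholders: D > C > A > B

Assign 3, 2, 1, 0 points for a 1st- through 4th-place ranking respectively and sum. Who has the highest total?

A

A: 34·3 + 34·2 + 36·3 + 27·0 + 11·1 = 289
B: 34·2 + 34·1 + 36·1 + 27·1 + 11·0 = 165
D: 34·0 + 34·3 + 36·0 + 27·3 + 11·3 = 216
C: 34·1 + 34·0 + 36·2 + 27·2 + 11·2 = 182
A has the highest Borda score (289).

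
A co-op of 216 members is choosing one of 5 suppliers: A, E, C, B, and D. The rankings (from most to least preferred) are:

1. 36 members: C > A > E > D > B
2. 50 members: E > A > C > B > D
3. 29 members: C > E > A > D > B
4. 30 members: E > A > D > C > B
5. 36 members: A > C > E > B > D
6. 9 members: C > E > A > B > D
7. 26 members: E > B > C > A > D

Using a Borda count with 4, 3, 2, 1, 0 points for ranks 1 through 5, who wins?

A: 36·3 + 50·3 + 29·2 + 30·3 + 36·4 + 9·2 + 26·1 = 594
E: 36·2 + 50·4 + 29·3 + 30·4 + 36·2 + 9·3 + 26·4 = 682
C: 36·4 + 50·2 + 29·4 + 30·1 + 36·3 + 9·4 + 26·2 = 586
B: 36·0 + 50·1 + 29·0 + 30·0 + 36·1 + 9·1 + 26·3 = 173
D: 36·1 + 50·0 + 29·1 + 30·2 + 36·0 + 9·0 + 26·0 = 125
E has the highest Borda score (682).

E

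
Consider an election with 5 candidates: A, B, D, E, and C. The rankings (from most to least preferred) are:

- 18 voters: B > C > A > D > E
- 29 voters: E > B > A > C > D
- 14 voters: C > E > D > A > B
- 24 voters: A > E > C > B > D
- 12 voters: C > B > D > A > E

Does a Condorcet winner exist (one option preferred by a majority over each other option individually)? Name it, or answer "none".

Checking pairwise contests:
B beats A 59–38.
E beats B 67–30.
A beats D 71–26.
A beats E 54–43.
A beats C 53–44.
Every option loses at least one head-to-head, so there is no Condorcet winner.

none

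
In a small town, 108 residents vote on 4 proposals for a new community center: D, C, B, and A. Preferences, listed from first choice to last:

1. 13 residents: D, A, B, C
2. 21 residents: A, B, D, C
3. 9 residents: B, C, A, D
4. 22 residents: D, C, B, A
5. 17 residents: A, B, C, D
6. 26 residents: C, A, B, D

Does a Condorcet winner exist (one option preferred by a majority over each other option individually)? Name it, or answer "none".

none

Checking pairwise contests:
B beats D 73–35.
D beats C 56–52.
A beats B 77–31.
C beats A 57–51.
Every option loses at least one head-to-head, so there is no Condorcet winner.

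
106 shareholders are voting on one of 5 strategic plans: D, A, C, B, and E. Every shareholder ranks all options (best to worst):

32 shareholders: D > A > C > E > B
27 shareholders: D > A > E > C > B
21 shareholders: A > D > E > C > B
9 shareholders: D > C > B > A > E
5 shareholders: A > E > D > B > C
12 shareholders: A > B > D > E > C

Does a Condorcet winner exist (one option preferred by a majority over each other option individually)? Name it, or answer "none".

D vs A: 68–38 for D.
D vs C: 106–0 for D.
D vs B: 94–12 for D.
D vs E: 101–5 for D.
D beats every other option head-to-head.

D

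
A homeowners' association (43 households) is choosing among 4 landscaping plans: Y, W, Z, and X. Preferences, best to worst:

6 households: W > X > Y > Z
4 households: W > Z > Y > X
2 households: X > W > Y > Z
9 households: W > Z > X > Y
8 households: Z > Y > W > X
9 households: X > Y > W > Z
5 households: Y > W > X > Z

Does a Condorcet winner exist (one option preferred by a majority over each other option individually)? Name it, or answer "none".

Checking pairwise contests:
X beats Y 26–17.
Y beats W 22–21.
Y beats Z 22–21.
W beats X 32–11.
Every option loses at least one head-to-head, so there is no Condorcet winner.

none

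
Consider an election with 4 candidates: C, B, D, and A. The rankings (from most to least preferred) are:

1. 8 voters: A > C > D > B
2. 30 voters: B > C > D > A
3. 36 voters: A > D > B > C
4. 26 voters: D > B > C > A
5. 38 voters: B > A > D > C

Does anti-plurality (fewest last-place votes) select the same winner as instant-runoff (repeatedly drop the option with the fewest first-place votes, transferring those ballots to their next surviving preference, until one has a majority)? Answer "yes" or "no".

no

Anti-plurality — last-place votes: C 74, B 8, D 0, A 56. Winner: D.
Instant-runoff — R1 C 0, B 68, D 26, A 44 (C out); R2 B 68, D 26, A 44 (D out); R3 B 94, A 44 (B winner). Winner: B.
The two methods disagree.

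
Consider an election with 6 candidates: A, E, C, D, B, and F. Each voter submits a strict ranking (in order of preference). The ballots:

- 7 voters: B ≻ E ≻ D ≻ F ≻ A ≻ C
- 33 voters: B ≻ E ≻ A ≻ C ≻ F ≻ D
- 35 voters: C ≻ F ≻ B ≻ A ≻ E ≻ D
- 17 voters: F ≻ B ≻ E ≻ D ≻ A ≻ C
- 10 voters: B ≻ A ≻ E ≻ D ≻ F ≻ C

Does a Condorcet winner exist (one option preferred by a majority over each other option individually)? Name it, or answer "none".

none

Checking pairwise contests:
E beats A 57–45.
B beats E 102–0.
A beats C 67–35.
A beats D 78–24.
F beats B 52–50.
C beats F 68–34.
Every option loses at least one head-to-head, so there is no Condorcet winner.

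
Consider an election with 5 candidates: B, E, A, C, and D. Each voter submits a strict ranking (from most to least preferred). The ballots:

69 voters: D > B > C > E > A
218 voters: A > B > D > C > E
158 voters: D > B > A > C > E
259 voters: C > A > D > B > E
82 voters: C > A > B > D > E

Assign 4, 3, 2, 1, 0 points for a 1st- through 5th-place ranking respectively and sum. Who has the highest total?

A

B: 69·3 + 218·3 + 158·3 + 259·1 + 82·2 = 1758
E: 69·1 + 218·0 + 158·0 + 259·0 + 82·0 = 69
A: 69·0 + 218·4 + 158·2 + 259·3 + 82·3 = 2211
C: 69·2 + 218·1 + 158·1 + 259·4 + 82·4 = 1878
D: 69·4 + 218·2 + 158·4 + 259·2 + 82·1 = 1944
A has the highest Borda score (2211).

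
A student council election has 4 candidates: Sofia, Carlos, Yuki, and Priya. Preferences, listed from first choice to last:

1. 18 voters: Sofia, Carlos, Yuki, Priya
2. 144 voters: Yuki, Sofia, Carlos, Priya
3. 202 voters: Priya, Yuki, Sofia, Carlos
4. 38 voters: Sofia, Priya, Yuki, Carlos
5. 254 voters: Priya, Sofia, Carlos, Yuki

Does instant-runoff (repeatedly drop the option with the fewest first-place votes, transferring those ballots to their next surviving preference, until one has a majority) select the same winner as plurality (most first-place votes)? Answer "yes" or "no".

yes

Instant-runoff — R1 Sofia 56, Carlos 0, Yuki 144, Priya 456 (Priya winner). Winner: Priya.
Plurality — first-place votes: Sofia 56, Carlos 0, Yuki 144, Priya 456. Winner: Priya.
The two methods agree.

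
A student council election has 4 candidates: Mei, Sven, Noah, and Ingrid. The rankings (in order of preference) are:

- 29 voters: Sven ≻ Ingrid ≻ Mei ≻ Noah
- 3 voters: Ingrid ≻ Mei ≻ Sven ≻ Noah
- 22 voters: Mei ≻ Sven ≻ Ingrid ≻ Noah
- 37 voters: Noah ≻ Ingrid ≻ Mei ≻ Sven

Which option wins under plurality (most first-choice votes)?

First-place votes: Mei 22, Sven 29, Noah 37, Ingrid 3.
Noah has the most first-place votes.

Noah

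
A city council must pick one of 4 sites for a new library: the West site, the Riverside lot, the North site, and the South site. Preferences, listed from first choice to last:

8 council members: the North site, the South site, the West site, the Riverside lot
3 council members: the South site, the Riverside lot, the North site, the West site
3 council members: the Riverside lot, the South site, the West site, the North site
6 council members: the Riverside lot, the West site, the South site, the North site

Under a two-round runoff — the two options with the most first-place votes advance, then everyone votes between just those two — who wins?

the Riverside lot

Round 1 first-place votes: the West site 0, the Riverside lot 9, the North site 8, the South site 3.
the Riverside lot and the North site advance.
Runoff: the Riverside lot is preferred to the North site by 12 voters; the North site by 8.
the Riverside lot wins the runoff.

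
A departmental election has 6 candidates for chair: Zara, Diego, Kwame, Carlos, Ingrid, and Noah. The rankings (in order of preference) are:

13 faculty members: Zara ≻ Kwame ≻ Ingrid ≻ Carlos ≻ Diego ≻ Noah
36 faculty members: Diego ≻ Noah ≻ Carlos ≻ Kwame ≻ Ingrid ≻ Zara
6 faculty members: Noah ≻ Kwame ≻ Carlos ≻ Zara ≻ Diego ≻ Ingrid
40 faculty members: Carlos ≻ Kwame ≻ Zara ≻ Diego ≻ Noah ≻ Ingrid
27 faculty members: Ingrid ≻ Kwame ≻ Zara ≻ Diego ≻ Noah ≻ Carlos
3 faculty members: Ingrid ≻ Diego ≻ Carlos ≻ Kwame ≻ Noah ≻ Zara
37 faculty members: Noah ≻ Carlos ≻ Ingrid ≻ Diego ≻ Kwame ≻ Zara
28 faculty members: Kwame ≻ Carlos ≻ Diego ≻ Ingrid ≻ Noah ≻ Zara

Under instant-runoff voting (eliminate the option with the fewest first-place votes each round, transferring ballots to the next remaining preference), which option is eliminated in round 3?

Diego

Round 1: Zara 13, Diego 36, Kwame 28, Carlos 40, Ingrid 30, Noah 43. Eliminate Zara.
Round 2: Diego 36, Kwame 41, Carlos 40, Ingrid 30, Noah 43. Eliminate Ingrid.
Round 3: Diego 39, Kwame 68, Carlos 40, Noah 43. Eliminate Diego.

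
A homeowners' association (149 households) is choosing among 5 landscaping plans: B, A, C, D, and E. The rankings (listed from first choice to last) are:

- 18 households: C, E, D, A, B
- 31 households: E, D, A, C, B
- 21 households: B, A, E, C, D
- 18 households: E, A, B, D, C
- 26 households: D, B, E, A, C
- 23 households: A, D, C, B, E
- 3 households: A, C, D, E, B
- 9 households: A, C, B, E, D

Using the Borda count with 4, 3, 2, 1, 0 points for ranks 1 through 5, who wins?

A

B: 18·0 + 31·0 + 21·4 + 18·2 + 26·3 + 23·1 + 3·0 + 9·2 = 239
A: 18·1 + 31·2 + 21·3 + 18·3 + 26·1 + 23·4 + 3·4 + 9·4 = 363
C: 18·4 + 31·1 + 21·1 + 18·0 + 26·0 + 23·2 + 3·3 + 9·3 = 206
D: 18·2 + 31·3 + 21·0 + 18·1 + 26·4 + 23·3 + 3·2 + 9·0 = 326
E: 18·3 + 31·4 + 21·2 + 18·4 + 26·2 + 23·0 + 3·1 + 9·1 = 356
A has the highest Borda score (363).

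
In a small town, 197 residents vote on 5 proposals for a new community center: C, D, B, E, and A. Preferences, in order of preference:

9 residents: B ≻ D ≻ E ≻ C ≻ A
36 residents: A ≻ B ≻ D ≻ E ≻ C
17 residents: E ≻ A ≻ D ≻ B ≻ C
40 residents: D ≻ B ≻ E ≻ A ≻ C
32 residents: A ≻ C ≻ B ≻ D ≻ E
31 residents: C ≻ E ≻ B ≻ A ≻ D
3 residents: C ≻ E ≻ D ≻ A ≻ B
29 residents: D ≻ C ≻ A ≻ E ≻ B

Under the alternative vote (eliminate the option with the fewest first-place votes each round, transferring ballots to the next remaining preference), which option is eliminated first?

B

Round 1: C 34, D 69, B 9, E 17, A 68. Eliminate B.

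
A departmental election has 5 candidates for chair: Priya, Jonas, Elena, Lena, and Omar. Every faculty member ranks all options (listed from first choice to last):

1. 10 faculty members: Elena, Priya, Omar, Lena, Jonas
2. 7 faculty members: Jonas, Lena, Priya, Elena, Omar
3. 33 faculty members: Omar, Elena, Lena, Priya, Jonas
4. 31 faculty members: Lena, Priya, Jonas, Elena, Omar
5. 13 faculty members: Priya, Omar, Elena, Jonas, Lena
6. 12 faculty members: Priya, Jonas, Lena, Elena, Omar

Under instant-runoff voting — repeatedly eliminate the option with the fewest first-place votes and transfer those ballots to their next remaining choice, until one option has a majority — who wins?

Round 1: Priya 25, Jonas 7, Elena 10, Lena 31, Omar 33. Eliminate Jonas.
Round 2: Priya 25, Elena 10, Lena 38, Omar 33. Eliminate Elena.
Round 3: Priya 35, Lena 38, Omar 33. Eliminate Omar.
Round 4: Priya 35, Lena 71. Lena has a majority.

Lena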